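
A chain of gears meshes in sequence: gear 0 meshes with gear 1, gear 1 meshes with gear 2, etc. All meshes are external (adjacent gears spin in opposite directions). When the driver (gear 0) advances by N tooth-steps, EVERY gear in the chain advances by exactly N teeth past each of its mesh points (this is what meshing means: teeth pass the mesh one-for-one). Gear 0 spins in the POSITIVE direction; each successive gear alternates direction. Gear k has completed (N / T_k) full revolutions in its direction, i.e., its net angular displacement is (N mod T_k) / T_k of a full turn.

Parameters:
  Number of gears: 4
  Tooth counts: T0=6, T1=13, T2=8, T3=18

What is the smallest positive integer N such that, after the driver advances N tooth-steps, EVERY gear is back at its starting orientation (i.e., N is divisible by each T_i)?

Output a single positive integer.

Answer: 936

Derivation:
Gear k returns to start when N is a multiple of T_k.
All gears at start simultaneously when N is a common multiple of [6, 13, 8, 18]; the smallest such N is lcm(6, 13, 8, 18).
Start: lcm = T0 = 6
Fold in T1=13: gcd(6, 13) = 1; lcm(6, 13) = 6 * 13 / 1 = 78 / 1 = 78
Fold in T2=8: gcd(78, 8) = 2; lcm(78, 8) = 78 * 8 / 2 = 624 / 2 = 312
Fold in T3=18: gcd(312, 18) = 6; lcm(312, 18) = 312 * 18 / 6 = 5616 / 6 = 936
Full cycle length = 936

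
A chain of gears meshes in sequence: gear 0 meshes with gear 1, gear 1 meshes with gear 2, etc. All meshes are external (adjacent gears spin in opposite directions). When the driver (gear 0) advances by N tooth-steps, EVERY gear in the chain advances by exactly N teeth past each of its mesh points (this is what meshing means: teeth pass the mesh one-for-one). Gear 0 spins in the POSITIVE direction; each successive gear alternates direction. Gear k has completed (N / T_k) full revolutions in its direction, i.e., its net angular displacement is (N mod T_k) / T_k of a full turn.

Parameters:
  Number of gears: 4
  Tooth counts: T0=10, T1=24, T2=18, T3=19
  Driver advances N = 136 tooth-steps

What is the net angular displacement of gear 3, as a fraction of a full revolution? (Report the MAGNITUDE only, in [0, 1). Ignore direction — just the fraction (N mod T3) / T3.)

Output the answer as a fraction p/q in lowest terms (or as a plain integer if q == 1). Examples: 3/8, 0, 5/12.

Chain of 4 gears, tooth counts: [10, 24, 18, 19]
  gear 0: T0=10, direction=positive, advance = 136 mod 10 = 6 teeth = 6/10 turn
  gear 1: T1=24, direction=negative, advance = 136 mod 24 = 16 teeth = 16/24 turn
  gear 2: T2=18, direction=positive, advance = 136 mod 18 = 10 teeth = 10/18 turn
  gear 3: T3=19, direction=negative, advance = 136 mod 19 = 3 teeth = 3/19 turn
Gear 3: 136 mod 19 = 3
Fraction = 3 / 19 = 3/19 (gcd(3,19)=1) = 3/19

Answer: 3/19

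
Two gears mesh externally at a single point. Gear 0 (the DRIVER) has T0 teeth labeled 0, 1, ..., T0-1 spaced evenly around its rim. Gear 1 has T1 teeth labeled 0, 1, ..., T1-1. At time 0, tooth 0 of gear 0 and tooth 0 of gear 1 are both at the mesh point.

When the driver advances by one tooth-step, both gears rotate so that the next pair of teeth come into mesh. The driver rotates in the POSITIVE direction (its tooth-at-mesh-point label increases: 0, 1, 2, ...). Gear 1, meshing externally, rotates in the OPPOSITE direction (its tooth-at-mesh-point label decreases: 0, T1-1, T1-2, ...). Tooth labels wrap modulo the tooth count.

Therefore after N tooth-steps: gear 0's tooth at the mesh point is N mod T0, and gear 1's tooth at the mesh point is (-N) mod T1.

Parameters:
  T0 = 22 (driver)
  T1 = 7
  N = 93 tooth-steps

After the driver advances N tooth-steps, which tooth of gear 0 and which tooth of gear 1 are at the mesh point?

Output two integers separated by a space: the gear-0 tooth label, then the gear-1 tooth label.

Answer: 5 5

Derivation:
Gear 0 (driver, T0=22): tooth at mesh = N mod T0
  93 = 4 * 22 + 5, so 93 mod 22 = 5
  gear 0 tooth = 5
Gear 1 (driven, T1=7): tooth at mesh = (-N) mod T1
  93 = 13 * 7 + 2, so 93 mod 7 = 2
  (-93) mod 7 = (-2) mod 7 = 7 - 2 = 5
Mesh after 93 steps: gear-0 tooth 5 meets gear-1 tooth 5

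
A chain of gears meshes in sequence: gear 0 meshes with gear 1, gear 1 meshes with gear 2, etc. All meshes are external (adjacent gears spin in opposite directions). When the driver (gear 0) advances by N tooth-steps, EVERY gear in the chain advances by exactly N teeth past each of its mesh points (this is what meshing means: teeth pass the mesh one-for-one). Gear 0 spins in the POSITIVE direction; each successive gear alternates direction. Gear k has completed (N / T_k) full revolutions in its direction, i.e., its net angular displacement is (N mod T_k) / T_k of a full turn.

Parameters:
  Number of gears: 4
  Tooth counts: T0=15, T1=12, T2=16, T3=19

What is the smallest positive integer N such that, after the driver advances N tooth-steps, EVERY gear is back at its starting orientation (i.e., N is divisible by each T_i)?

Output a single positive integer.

Answer: 4560

Derivation:
Gear k returns to start when N is a multiple of T_k.
All gears at start simultaneously when N is a common multiple of [15, 12, 16, 19]; the smallest such N is lcm(15, 12, 16, 19).
Start: lcm = T0 = 15
Fold in T1=12: gcd(15, 12) = 3; lcm(15, 12) = 15 * 12 / 3 = 180 / 3 = 60
Fold in T2=16: gcd(60, 16) = 4; lcm(60, 16) = 60 * 16 / 4 = 960 / 4 = 240
Fold in T3=19: gcd(240, 19) = 1; lcm(240, 19) = 240 * 19 / 1 = 4560 / 1 = 4560
Full cycle length = 4560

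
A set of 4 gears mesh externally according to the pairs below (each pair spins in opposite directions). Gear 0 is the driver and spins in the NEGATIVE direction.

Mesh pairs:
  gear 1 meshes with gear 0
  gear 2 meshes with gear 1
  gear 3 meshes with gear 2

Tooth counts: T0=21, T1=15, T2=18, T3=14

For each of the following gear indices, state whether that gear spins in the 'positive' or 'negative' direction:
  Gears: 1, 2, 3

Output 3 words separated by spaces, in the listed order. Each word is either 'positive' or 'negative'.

Gear 0 (driver): negative (depth 0)
  gear 1: meshes with gear 0 -> depth 1 -> positive (opposite of gear 0)
  gear 2: meshes with gear 1 -> depth 2 -> negative (opposite of gear 1)
  gear 3: meshes with gear 2 -> depth 3 -> positive (opposite of gear 2)
Queried indices 1, 2, 3 -> positive, negative, positive

Answer: positive negative positive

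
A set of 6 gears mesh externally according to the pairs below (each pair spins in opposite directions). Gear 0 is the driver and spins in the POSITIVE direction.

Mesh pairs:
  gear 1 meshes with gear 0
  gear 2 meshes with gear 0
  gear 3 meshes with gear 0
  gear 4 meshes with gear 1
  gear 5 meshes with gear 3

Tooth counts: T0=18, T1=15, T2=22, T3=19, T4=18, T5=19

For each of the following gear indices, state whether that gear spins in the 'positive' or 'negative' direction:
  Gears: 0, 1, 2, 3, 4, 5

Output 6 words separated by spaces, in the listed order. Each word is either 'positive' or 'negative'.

Gear 0 (driver): positive (depth 0)
  gear 1: meshes with gear 0 -> depth 1 -> negative (opposite of gear 0)
  gear 2: meshes with gear 0 -> depth 1 -> negative (opposite of gear 0)
  gear 3: meshes with gear 0 -> depth 1 -> negative (opposite of gear 0)
  gear 4: meshes with gear 1 -> depth 2 -> positive (opposite of gear 1)
  gear 5: meshes with gear 3 -> depth 2 -> positive (opposite of gear 3)
Queried indices 0, 1, 2, 3, 4, 5 -> positive, negative, negative, negative, positive, positive

Answer: positive negative negative negative positive positive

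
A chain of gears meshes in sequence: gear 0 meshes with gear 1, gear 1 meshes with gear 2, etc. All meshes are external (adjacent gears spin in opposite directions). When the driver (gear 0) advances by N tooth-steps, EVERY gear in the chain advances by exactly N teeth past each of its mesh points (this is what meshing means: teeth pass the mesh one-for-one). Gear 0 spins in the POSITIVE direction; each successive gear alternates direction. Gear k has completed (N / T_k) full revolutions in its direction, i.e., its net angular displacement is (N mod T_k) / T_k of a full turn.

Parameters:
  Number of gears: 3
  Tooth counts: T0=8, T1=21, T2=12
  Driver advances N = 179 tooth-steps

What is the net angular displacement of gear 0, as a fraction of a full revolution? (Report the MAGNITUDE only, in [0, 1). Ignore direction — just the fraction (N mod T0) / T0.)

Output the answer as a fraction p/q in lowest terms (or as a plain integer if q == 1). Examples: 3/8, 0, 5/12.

Answer: 3/8

Derivation:
Chain of 3 gears, tooth counts: [8, 21, 12]
  gear 0: T0=8, direction=positive, advance = 179 mod 8 = 3 teeth = 3/8 turn
  gear 1: T1=21, direction=negative, advance = 179 mod 21 = 11 teeth = 11/21 turn
  gear 2: T2=12, direction=positive, advance = 179 mod 12 = 11 teeth = 11/12 turn
Gear 0: 179 mod 8 = 3
Fraction = 3 / 8 = 3/8 (gcd(3,8)=1) = 3/8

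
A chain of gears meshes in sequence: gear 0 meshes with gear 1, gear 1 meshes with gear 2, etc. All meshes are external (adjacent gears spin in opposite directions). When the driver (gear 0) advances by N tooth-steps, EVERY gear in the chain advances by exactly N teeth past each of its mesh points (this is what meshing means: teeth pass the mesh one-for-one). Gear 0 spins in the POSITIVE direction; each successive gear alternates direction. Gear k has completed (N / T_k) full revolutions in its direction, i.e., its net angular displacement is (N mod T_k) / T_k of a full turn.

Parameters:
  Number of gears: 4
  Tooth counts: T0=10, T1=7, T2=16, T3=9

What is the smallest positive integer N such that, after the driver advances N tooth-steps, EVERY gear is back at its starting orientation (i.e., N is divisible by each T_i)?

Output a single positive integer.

Gear k returns to start when N is a multiple of T_k.
All gears at start simultaneously when N is a common multiple of [10, 7, 16, 9]; the smallest such N is lcm(10, 7, 16, 9).
Start: lcm = T0 = 10
Fold in T1=7: gcd(10, 7) = 1; lcm(10, 7) = 10 * 7 / 1 = 70 / 1 = 70
Fold in T2=16: gcd(70, 16) = 2; lcm(70, 16) = 70 * 16 / 2 = 1120 / 2 = 560
Fold in T3=9: gcd(560, 9) = 1; lcm(560, 9) = 560 * 9 / 1 = 5040 / 1 = 5040
Full cycle length = 5040

Answer: 5040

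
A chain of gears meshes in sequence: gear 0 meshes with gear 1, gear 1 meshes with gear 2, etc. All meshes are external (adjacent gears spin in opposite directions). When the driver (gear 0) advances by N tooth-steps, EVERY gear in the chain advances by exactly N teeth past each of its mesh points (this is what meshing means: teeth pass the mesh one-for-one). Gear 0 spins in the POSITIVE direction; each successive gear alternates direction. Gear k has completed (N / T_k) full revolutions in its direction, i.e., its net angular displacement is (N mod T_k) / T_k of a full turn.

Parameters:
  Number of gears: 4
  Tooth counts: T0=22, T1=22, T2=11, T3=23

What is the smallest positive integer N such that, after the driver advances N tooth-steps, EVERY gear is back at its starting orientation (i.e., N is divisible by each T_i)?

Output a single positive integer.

Gear k returns to start when N is a multiple of T_k.
All gears at start simultaneously when N is a common multiple of [22, 22, 11, 23]; the smallest such N is lcm(22, 22, 11, 23).
Start: lcm = T0 = 22
Fold in T1=22: gcd(22, 22) = 22; lcm(22, 22) = 22 * 22 / 22 = 484 / 22 = 22
Fold in T2=11: gcd(22, 11) = 11; lcm(22, 11) = 22 * 11 / 11 = 242 / 11 = 22
Fold in T3=23: gcd(22, 23) = 1; lcm(22, 23) = 22 * 23 / 1 = 506 / 1 = 506
Full cycle length = 506

Answer: 506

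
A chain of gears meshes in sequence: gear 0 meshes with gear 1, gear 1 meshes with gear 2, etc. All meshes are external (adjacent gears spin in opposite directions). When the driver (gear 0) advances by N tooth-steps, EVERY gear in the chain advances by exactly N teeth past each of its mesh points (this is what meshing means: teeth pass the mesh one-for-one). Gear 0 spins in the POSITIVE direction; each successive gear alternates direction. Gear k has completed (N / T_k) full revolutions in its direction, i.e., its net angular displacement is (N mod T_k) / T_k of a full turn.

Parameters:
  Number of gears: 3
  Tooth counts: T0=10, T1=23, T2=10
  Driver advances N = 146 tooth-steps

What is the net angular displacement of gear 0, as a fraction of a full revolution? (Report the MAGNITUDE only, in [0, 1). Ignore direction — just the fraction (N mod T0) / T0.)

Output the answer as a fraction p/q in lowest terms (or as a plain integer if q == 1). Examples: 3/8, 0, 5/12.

Answer: 3/5

Derivation:
Chain of 3 gears, tooth counts: [10, 23, 10]
  gear 0: T0=10, direction=positive, advance = 146 mod 10 = 6 teeth = 6/10 turn
  gear 1: T1=23, direction=negative, advance = 146 mod 23 = 8 teeth = 8/23 turn
  gear 2: T2=10, direction=positive, advance = 146 mod 10 = 6 teeth = 6/10 turn
Gear 0: 146 mod 10 = 6
Fraction = 6 / 10 = 3/5 (gcd(6,10)=2) = 3/5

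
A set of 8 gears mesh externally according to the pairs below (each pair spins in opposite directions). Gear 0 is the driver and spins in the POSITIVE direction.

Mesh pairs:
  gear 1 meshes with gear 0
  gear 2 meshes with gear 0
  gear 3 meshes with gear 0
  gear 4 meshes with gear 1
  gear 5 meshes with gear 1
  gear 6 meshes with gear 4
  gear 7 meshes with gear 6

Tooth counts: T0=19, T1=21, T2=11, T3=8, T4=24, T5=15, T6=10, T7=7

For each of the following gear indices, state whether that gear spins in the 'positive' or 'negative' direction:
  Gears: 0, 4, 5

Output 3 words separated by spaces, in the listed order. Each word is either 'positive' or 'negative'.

Answer: positive positive positive

Derivation:
Gear 0 (driver): positive (depth 0)
  gear 1: meshes with gear 0 -> depth 1 -> negative (opposite of gear 0)
  gear 2: meshes with gear 0 -> depth 1 -> negative (opposite of gear 0)
  gear 3: meshes with gear 0 -> depth 1 -> negative (opposite of gear 0)
  gear 4: meshes with gear 1 -> depth 2 -> positive (opposite of gear 1)
  gear 5: meshes with gear 1 -> depth 2 -> positive (opposite of gear 1)
  gear 6: meshes with gear 4 -> depth 3 -> negative (opposite of gear 4)
  gear 7: meshes with gear 6 -> depth 4 -> positive (opposite of gear 6)
Queried indices 0, 4, 5 -> positive, positive, positive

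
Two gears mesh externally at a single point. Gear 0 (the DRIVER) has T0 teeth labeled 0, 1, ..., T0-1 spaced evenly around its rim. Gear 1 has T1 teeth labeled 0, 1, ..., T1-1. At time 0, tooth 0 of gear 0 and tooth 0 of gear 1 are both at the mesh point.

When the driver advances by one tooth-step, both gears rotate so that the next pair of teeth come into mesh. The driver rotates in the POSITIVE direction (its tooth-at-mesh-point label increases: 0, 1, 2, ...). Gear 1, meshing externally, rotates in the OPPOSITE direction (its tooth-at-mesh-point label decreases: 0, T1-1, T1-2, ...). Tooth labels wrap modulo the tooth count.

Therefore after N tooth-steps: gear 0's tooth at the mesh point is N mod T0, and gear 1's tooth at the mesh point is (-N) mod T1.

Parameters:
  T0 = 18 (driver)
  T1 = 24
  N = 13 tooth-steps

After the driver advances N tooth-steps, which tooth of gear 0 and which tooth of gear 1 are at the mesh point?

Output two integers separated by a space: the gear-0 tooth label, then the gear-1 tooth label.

Answer: 13 11

Derivation:
Gear 0 (driver, T0=18): tooth at mesh = N mod T0
  13 = 0 * 18 + 13, so 13 mod 18 = 13
  gear 0 tooth = 13
Gear 1 (driven, T1=24): tooth at mesh = (-N) mod T1
  13 = 0 * 24 + 13, so 13 mod 24 = 13
  (-13) mod 24 = (-13) mod 24 = 24 - 13 = 11
Mesh after 13 steps: gear-0 tooth 13 meets gear-1 tooth 11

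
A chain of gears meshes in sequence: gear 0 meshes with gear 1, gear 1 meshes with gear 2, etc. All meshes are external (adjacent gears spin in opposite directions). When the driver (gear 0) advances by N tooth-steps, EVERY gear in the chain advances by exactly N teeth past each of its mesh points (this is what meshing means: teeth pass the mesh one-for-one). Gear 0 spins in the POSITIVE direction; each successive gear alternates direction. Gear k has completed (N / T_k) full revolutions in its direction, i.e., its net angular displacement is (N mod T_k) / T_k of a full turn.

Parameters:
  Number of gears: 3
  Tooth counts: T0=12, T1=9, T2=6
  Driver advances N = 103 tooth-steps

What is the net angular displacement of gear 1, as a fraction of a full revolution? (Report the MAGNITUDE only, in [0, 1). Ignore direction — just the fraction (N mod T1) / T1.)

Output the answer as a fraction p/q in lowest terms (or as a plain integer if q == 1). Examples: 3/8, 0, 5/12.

Chain of 3 gears, tooth counts: [12, 9, 6]
  gear 0: T0=12, direction=positive, advance = 103 mod 12 = 7 teeth = 7/12 turn
  gear 1: T1=9, direction=negative, advance = 103 mod 9 = 4 teeth = 4/9 turn
  gear 2: T2=6, direction=positive, advance = 103 mod 6 = 1 teeth = 1/6 turn
Gear 1: 103 mod 9 = 4
Fraction = 4 / 9 = 4/9 (gcd(4,9)=1) = 4/9

Answer: 4/9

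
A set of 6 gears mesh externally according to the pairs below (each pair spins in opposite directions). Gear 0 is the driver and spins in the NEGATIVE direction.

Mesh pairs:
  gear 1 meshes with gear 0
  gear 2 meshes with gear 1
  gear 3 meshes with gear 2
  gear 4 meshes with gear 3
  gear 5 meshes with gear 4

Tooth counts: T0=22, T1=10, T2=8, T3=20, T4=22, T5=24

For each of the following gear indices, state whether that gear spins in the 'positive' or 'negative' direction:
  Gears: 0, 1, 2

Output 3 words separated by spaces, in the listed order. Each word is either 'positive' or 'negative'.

Gear 0 (driver): negative (depth 0)
  gear 1: meshes with gear 0 -> depth 1 -> positive (opposite of gear 0)
  gear 2: meshes with gear 1 -> depth 2 -> negative (opposite of gear 1)
  gear 3: meshes with gear 2 -> depth 3 -> positive (opposite of gear 2)
  gear 4: meshes with gear 3 -> depth 4 -> negative (opposite of gear 3)
  gear 5: meshes with gear 4 -> depth 5 -> positive (opposite of gear 4)
Queried indices 0, 1, 2 -> negative, positive, negative

Answer: negative positive negative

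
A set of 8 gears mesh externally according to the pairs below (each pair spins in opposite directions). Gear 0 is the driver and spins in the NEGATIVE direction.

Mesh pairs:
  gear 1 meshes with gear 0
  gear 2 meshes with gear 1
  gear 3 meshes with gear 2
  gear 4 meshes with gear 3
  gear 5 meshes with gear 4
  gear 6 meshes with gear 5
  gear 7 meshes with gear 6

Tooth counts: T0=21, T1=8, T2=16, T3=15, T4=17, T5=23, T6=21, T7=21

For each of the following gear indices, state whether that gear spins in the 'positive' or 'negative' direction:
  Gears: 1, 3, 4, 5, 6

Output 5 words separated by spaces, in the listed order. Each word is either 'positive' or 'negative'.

Gear 0 (driver): negative (depth 0)
  gear 1: meshes with gear 0 -> depth 1 -> positive (opposite of gear 0)
  gear 2: meshes with gear 1 -> depth 2 -> negative (opposite of gear 1)
  gear 3: meshes with gear 2 -> depth 3 -> positive (opposite of gear 2)
  gear 4: meshes with gear 3 -> depth 4 -> negative (opposite of gear 3)
  gear 5: meshes with gear 4 -> depth 5 -> positive (opposite of gear 4)
  gear 6: meshes with gear 5 -> depth 6 -> negative (opposite of gear 5)
  gear 7: meshes with gear 6 -> depth 7 -> positive (opposite of gear 6)
Queried indices 1, 3, 4, 5, 6 -> positive, positive, negative, positive, negative

Answer: positive positive negative positive negative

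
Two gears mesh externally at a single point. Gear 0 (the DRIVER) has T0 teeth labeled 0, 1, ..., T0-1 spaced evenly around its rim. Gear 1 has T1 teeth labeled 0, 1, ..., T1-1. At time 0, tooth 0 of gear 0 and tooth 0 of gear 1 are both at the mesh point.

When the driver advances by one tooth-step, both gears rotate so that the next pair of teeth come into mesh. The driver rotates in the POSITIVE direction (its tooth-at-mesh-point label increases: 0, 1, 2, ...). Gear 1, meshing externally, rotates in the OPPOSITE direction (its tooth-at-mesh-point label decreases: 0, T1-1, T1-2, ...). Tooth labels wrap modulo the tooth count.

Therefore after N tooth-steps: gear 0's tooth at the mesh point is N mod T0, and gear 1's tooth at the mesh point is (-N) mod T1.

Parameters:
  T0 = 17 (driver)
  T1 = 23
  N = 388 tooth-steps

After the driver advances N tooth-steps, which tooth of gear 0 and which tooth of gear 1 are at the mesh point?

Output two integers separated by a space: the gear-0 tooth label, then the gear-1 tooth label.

Answer: 14 3

Derivation:
Gear 0 (driver, T0=17): tooth at mesh = N mod T0
  388 = 22 * 17 + 14, so 388 mod 17 = 14
  gear 0 tooth = 14
Gear 1 (driven, T1=23): tooth at mesh = (-N) mod T1
  388 = 16 * 23 + 20, so 388 mod 23 = 20
  (-388) mod 23 = (-20) mod 23 = 23 - 20 = 3
Mesh after 388 steps: gear-0 tooth 14 meets gear-1 tooth 3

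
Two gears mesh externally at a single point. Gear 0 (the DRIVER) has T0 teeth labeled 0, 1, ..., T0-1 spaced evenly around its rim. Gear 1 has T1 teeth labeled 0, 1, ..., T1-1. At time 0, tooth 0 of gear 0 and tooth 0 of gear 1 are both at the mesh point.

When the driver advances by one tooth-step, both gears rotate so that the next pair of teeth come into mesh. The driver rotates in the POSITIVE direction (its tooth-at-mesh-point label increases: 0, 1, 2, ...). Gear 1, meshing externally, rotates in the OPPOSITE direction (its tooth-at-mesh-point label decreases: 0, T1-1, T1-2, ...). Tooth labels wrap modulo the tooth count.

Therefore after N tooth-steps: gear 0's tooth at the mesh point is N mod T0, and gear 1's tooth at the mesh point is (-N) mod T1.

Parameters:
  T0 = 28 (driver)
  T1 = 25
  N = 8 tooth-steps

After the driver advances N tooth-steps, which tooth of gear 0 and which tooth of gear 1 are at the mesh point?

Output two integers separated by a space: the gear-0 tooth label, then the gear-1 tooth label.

Answer: 8 17

Derivation:
Gear 0 (driver, T0=28): tooth at mesh = N mod T0
  8 = 0 * 28 + 8, so 8 mod 28 = 8
  gear 0 tooth = 8
Gear 1 (driven, T1=25): tooth at mesh = (-N) mod T1
  8 = 0 * 25 + 8, so 8 mod 25 = 8
  (-8) mod 25 = (-8) mod 25 = 25 - 8 = 17
Mesh after 8 steps: gear-0 tooth 8 meets gear-1 tooth 17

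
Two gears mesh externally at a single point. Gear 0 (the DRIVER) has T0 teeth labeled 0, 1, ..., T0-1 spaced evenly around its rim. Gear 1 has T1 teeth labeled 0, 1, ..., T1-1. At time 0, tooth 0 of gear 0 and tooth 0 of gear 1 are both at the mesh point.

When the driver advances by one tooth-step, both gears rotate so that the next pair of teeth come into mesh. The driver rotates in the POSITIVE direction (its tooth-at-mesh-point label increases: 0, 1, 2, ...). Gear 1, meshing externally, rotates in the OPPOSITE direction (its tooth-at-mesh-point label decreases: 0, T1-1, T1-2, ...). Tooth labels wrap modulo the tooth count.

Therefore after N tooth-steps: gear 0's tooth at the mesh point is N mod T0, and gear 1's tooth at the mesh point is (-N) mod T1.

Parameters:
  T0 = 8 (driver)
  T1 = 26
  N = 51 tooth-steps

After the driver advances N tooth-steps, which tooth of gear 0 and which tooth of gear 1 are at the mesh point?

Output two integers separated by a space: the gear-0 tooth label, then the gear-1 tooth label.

Gear 0 (driver, T0=8): tooth at mesh = N mod T0
  51 = 6 * 8 + 3, so 51 mod 8 = 3
  gear 0 tooth = 3
Gear 1 (driven, T1=26): tooth at mesh = (-N) mod T1
  51 = 1 * 26 + 25, so 51 mod 26 = 25
  (-51) mod 26 = (-25) mod 26 = 26 - 25 = 1
Mesh after 51 steps: gear-0 tooth 3 meets gear-1 tooth 1

Answer: 3 1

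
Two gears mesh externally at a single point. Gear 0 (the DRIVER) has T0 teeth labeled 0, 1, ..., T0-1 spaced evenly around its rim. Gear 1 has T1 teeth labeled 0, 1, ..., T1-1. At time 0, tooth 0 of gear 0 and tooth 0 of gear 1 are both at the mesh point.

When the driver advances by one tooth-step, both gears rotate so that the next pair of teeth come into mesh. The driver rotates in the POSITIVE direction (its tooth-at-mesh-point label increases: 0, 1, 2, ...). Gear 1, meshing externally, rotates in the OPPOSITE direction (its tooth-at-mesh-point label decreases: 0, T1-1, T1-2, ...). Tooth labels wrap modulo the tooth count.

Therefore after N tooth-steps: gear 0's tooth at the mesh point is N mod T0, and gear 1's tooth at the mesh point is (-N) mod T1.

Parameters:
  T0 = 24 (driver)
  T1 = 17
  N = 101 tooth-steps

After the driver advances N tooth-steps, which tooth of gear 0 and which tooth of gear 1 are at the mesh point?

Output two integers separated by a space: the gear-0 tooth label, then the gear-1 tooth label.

Answer: 5 1

Derivation:
Gear 0 (driver, T0=24): tooth at mesh = N mod T0
  101 = 4 * 24 + 5, so 101 mod 24 = 5
  gear 0 tooth = 5
Gear 1 (driven, T1=17): tooth at mesh = (-N) mod T1
  101 = 5 * 17 + 16, so 101 mod 17 = 16
  (-101) mod 17 = (-16) mod 17 = 17 - 16 = 1
Mesh after 101 steps: gear-0 tooth 5 meets gear-1 tooth 1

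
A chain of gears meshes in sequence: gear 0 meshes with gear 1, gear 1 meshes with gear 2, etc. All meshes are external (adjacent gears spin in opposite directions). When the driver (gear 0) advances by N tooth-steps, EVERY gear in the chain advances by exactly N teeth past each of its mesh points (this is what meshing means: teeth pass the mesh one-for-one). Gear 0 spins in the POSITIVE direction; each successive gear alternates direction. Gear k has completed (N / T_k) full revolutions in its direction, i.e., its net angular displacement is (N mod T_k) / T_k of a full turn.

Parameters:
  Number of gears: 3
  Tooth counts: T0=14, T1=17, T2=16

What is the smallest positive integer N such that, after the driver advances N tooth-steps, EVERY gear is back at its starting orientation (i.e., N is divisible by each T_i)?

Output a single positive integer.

Answer: 1904

Derivation:
Gear k returns to start when N is a multiple of T_k.
All gears at start simultaneously when N is a common multiple of [14, 17, 16]; the smallest such N is lcm(14, 17, 16).
Start: lcm = T0 = 14
Fold in T1=17: gcd(14, 17) = 1; lcm(14, 17) = 14 * 17 / 1 = 238 / 1 = 238
Fold in T2=16: gcd(238, 16) = 2; lcm(238, 16) = 238 * 16 / 2 = 3808 / 2 = 1904
Full cycle length = 1904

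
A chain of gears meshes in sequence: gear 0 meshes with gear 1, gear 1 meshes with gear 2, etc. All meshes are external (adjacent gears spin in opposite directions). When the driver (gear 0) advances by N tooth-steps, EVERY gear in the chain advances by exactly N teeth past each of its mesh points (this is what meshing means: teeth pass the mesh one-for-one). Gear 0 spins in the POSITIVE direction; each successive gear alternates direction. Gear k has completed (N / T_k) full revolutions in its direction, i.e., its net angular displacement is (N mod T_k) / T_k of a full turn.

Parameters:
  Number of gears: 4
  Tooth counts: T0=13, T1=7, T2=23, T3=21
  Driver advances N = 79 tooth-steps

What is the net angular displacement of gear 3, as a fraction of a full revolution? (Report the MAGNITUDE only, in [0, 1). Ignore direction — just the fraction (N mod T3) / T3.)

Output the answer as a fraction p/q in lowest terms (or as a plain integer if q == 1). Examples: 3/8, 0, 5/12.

Answer: 16/21

Derivation:
Chain of 4 gears, tooth counts: [13, 7, 23, 21]
  gear 0: T0=13, direction=positive, advance = 79 mod 13 = 1 teeth = 1/13 turn
  gear 1: T1=7, direction=negative, advance = 79 mod 7 = 2 teeth = 2/7 turn
  gear 2: T2=23, direction=positive, advance = 79 mod 23 = 10 teeth = 10/23 turn
  gear 3: T3=21, direction=negative, advance = 79 mod 21 = 16 teeth = 16/21 turn
Gear 3: 79 mod 21 = 16
Fraction = 16 / 21 = 16/21 (gcd(16,21)=1) = 16/21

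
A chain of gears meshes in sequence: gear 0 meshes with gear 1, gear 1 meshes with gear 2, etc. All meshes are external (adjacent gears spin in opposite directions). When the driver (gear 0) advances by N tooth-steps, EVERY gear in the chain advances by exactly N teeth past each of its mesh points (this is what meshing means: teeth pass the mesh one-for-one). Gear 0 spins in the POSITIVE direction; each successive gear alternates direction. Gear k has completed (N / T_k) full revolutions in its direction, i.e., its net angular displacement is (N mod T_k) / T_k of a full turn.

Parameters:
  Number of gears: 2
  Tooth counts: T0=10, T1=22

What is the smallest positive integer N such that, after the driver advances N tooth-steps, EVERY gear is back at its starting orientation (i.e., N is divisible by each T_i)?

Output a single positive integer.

Answer: 110

Derivation:
Gear k returns to start when N is a multiple of T_k.
All gears at start simultaneously when N is a common multiple of [10, 22]; the smallest such N is lcm(10, 22).
Start: lcm = T0 = 10
Fold in T1=22: gcd(10, 22) = 2; lcm(10, 22) = 10 * 22 / 2 = 220 / 2 = 110
Full cycle length = 110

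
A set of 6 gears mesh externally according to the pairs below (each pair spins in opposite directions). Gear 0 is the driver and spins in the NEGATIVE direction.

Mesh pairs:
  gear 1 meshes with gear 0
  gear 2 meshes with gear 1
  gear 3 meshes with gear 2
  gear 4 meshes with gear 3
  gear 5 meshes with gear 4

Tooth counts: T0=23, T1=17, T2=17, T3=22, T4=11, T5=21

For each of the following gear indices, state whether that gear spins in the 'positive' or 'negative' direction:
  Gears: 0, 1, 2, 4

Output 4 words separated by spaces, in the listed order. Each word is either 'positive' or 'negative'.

Answer: negative positive negative negative

Derivation:
Gear 0 (driver): negative (depth 0)
  gear 1: meshes with gear 0 -> depth 1 -> positive (opposite of gear 0)
  gear 2: meshes with gear 1 -> depth 2 -> negative (opposite of gear 1)
  gear 3: meshes with gear 2 -> depth 3 -> positive (opposite of gear 2)
  gear 4: meshes with gear 3 -> depth 4 -> negative (opposite of gear 3)
  gear 5: meshes with gear 4 -> depth 5 -> positive (opposite of gear 4)
Queried indices 0, 1, 2, 4 -> negative, positive, negative, negative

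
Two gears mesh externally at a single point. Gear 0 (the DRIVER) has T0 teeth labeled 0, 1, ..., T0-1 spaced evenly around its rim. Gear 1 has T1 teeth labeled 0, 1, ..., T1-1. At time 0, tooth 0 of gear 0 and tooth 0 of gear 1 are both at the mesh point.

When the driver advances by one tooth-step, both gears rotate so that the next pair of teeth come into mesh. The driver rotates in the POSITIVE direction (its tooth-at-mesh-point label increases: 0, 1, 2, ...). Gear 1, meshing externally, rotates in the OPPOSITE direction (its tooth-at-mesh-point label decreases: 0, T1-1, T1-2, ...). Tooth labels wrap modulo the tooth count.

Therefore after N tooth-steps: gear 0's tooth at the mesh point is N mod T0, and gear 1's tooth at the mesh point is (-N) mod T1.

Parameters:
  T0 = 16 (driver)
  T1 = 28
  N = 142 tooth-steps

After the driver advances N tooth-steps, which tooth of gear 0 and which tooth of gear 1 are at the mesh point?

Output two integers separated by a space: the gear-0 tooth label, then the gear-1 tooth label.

Answer: 14 26

Derivation:
Gear 0 (driver, T0=16): tooth at mesh = N mod T0
  142 = 8 * 16 + 14, so 142 mod 16 = 14
  gear 0 tooth = 14
Gear 1 (driven, T1=28): tooth at mesh = (-N) mod T1
  142 = 5 * 28 + 2, so 142 mod 28 = 2
  (-142) mod 28 = (-2) mod 28 = 28 - 2 = 26
Mesh after 142 steps: gear-0 tooth 14 meets gear-1 tooth 26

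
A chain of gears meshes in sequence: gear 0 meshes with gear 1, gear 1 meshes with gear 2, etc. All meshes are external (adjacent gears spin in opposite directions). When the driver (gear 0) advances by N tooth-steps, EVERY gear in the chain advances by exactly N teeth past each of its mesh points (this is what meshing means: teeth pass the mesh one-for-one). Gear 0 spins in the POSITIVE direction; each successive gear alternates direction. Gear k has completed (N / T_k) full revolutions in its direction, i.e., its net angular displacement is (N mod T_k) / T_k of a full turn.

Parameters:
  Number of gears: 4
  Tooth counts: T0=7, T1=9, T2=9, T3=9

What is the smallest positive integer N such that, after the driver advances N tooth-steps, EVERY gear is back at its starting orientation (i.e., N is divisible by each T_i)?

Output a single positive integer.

Answer: 63

Derivation:
Gear k returns to start when N is a multiple of T_k.
All gears at start simultaneously when N is a common multiple of [7, 9, 9, 9]; the smallest such N is lcm(7, 9, 9, 9).
Start: lcm = T0 = 7
Fold in T1=9: gcd(7, 9) = 1; lcm(7, 9) = 7 * 9 / 1 = 63 / 1 = 63
Fold in T2=9: gcd(63, 9) = 9; lcm(63, 9) = 63 * 9 / 9 = 567 / 9 = 63
Fold in T3=9: gcd(63, 9) = 9; lcm(63, 9) = 63 * 9 / 9 = 567 / 9 = 63
Full cycle length = 63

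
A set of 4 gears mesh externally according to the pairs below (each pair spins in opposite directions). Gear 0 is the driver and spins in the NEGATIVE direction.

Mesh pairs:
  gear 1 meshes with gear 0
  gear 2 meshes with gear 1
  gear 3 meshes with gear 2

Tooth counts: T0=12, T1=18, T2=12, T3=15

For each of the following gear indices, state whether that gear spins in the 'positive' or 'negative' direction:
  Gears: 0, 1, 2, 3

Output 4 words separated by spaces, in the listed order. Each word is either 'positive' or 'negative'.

Gear 0 (driver): negative (depth 0)
  gear 1: meshes with gear 0 -> depth 1 -> positive (opposite of gear 0)
  gear 2: meshes with gear 1 -> depth 2 -> negative (opposite of gear 1)
  gear 3: meshes with gear 2 -> depth 3 -> positive (opposite of gear 2)
Queried indices 0, 1, 2, 3 -> negative, positive, negative, positive

Answer: negative positive negative positive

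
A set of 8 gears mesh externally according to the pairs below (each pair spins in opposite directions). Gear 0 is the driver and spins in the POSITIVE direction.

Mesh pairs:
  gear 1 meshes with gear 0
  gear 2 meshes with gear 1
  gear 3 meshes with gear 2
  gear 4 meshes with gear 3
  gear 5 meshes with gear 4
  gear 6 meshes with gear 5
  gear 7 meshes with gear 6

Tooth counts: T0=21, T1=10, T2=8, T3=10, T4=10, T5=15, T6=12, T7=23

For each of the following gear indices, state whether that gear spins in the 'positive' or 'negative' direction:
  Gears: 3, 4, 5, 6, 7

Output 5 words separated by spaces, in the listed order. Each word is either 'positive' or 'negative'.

Gear 0 (driver): positive (depth 0)
  gear 1: meshes with gear 0 -> depth 1 -> negative (opposite of gear 0)
  gear 2: meshes with gear 1 -> depth 2 -> positive (opposite of gear 1)
  gear 3: meshes with gear 2 -> depth 3 -> negative (opposite of gear 2)
  gear 4: meshes with gear 3 -> depth 4 -> positive (opposite of gear 3)
  gear 5: meshes with gear 4 -> depth 5 -> negative (opposite of gear 4)
  gear 6: meshes with gear 5 -> depth 6 -> positive (opposite of gear 5)
  gear 7: meshes with gear 6 -> depth 7 -> negative (opposite of gear 6)
Queried indices 3, 4, 5, 6, 7 -> negative, positive, negative, positive, negative

Answer: negative positive negative positive negative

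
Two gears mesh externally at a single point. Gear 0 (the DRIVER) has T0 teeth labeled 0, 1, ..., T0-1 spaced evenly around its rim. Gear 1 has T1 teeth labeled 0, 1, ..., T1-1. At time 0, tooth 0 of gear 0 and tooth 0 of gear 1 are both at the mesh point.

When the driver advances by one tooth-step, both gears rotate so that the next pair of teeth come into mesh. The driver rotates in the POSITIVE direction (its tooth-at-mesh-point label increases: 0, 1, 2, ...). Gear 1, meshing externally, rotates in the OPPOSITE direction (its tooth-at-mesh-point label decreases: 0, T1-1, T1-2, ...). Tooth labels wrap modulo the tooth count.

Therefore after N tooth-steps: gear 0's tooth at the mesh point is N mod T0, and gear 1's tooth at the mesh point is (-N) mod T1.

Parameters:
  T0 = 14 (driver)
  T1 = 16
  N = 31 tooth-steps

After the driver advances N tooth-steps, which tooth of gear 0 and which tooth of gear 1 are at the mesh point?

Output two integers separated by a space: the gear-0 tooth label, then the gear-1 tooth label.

Answer: 3 1

Derivation:
Gear 0 (driver, T0=14): tooth at mesh = N mod T0
  31 = 2 * 14 + 3, so 31 mod 14 = 3
  gear 0 tooth = 3
Gear 1 (driven, T1=16): tooth at mesh = (-N) mod T1
  31 = 1 * 16 + 15, so 31 mod 16 = 15
  (-31) mod 16 = (-15) mod 16 = 16 - 15 = 1
Mesh after 31 steps: gear-0 tooth 3 meets gear-1 tooth 1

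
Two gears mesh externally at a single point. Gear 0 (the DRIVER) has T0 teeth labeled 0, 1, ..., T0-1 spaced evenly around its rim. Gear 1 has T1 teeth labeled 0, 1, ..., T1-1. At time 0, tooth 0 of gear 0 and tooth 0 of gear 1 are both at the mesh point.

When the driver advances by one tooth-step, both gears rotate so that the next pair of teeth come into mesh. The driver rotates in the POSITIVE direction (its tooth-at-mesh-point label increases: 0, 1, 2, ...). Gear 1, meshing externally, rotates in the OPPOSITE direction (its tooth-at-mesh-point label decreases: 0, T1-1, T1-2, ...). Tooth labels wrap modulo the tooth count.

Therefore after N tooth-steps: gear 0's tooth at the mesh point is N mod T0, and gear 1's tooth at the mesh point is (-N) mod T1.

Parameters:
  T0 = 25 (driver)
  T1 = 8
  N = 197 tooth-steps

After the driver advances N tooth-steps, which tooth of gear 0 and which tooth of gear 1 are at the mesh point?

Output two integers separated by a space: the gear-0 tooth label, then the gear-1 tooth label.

Gear 0 (driver, T0=25): tooth at mesh = N mod T0
  197 = 7 * 25 + 22, so 197 mod 25 = 22
  gear 0 tooth = 22
Gear 1 (driven, T1=8): tooth at mesh = (-N) mod T1
  197 = 24 * 8 + 5, so 197 mod 8 = 5
  (-197) mod 8 = (-5) mod 8 = 8 - 5 = 3
Mesh after 197 steps: gear-0 tooth 22 meets gear-1 tooth 3

Answer: 22 3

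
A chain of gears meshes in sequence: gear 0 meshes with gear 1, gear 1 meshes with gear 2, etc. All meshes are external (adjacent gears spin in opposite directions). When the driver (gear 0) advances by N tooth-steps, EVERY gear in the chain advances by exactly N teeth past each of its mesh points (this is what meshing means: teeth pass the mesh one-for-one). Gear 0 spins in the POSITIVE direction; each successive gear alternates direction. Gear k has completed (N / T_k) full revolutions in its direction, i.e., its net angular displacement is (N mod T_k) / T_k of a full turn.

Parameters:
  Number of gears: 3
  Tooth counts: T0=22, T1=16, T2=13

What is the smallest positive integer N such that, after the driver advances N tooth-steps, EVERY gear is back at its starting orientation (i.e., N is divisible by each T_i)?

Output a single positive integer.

Answer: 2288

Derivation:
Gear k returns to start when N is a multiple of T_k.
All gears at start simultaneously when N is a common multiple of [22, 16, 13]; the smallest such N is lcm(22, 16, 13).
Start: lcm = T0 = 22
Fold in T1=16: gcd(22, 16) = 2; lcm(22, 16) = 22 * 16 / 2 = 352 / 2 = 176
Fold in T2=13: gcd(176, 13) = 1; lcm(176, 13) = 176 * 13 / 1 = 2288 / 1 = 2288
Full cycle length = 2288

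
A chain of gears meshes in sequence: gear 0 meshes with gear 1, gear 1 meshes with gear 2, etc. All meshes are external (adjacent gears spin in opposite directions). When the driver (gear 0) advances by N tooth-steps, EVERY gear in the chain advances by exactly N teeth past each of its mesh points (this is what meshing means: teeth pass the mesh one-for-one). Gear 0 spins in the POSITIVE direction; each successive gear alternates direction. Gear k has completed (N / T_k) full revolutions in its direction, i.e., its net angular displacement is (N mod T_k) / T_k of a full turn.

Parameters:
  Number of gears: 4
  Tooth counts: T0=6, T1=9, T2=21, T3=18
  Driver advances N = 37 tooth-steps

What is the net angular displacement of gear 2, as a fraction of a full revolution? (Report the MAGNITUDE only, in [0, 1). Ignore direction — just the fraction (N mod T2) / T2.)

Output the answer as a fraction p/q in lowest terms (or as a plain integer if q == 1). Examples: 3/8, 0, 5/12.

Answer: 16/21

Derivation:
Chain of 4 gears, tooth counts: [6, 9, 21, 18]
  gear 0: T0=6, direction=positive, advance = 37 mod 6 = 1 teeth = 1/6 turn
  gear 1: T1=9, direction=negative, advance = 37 mod 9 = 1 teeth = 1/9 turn
  gear 2: T2=21, direction=positive, advance = 37 mod 21 = 16 teeth = 16/21 turn
  gear 3: T3=18, direction=negative, advance = 37 mod 18 = 1 teeth = 1/18 turn
Gear 2: 37 mod 21 = 16
Fraction = 16 / 21 = 16/21 (gcd(16,21)=1) = 16/21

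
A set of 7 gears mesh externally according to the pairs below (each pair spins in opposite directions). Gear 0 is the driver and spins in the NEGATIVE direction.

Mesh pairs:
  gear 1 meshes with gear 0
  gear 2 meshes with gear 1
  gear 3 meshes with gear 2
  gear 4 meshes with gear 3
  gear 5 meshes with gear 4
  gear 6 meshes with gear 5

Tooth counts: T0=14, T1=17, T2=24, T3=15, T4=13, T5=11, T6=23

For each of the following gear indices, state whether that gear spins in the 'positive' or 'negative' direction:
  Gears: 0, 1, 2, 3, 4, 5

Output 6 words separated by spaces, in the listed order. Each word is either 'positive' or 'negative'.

Gear 0 (driver): negative (depth 0)
  gear 1: meshes with gear 0 -> depth 1 -> positive (opposite of gear 0)
  gear 2: meshes with gear 1 -> depth 2 -> negative (opposite of gear 1)
  gear 3: meshes with gear 2 -> depth 3 -> positive (opposite of gear 2)
  gear 4: meshes with gear 3 -> depth 4 -> negative (opposite of gear 3)
  gear 5: meshes with gear 4 -> depth 5 -> positive (opposite of gear 4)
  gear 6: meshes with gear 5 -> depth 6 -> negative (opposite of gear 5)
Queried indices 0, 1, 2, 3, 4, 5 -> negative, positive, negative, positive, negative, positive

Answer: negative positive negative positive negative positive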